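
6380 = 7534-1154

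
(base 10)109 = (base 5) 414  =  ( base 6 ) 301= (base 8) 155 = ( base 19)5e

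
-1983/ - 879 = 661/293= 2.26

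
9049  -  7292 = 1757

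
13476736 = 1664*8099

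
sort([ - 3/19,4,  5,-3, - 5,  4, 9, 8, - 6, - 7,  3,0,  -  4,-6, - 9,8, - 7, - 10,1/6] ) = [ - 10, - 9,- 7 , - 7,  -  6,-6, - 5, - 4, - 3, - 3/19, 0 , 1/6, 3,4,4,5,8,8,9 ] 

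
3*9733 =29199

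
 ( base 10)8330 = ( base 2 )10000010001010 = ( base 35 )6S0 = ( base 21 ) iie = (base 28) AHE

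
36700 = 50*734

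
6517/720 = 9  +  37/720 = 9.05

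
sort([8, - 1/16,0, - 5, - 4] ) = [ - 5 ,-4, - 1/16, 0,8]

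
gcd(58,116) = 58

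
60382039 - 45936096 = 14445943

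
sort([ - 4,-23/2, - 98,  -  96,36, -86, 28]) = [  -  98,-96,-86, - 23/2,- 4, 28,36]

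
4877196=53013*92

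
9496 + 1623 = 11119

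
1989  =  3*663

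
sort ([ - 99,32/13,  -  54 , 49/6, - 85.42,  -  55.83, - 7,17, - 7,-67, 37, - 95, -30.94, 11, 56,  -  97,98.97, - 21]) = [ - 99, - 97, - 95, - 85.42, - 67, - 55.83, - 54, - 30.94, - 21, - 7, - 7, 32/13,49/6, 11, 17, 37, 56, 98.97]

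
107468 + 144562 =252030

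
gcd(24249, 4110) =411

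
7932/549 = 2644/183 = 14.45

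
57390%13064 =5134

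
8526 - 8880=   -  354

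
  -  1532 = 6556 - 8088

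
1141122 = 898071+243051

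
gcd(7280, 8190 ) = 910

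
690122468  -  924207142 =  - 234084674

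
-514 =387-901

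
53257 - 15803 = 37454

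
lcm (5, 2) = 10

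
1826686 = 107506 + 1719180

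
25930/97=25930/97 = 267.32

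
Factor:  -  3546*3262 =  - 11567052 = - 2^2*3^2 * 7^1*197^1*233^1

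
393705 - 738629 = - 344924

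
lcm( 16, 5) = 80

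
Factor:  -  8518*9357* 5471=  - 2^1*3^1*3119^1*4259^1 * 5471^1 = - 436054708146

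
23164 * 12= 277968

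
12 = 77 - 65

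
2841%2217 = 624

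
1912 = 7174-5262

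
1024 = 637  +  387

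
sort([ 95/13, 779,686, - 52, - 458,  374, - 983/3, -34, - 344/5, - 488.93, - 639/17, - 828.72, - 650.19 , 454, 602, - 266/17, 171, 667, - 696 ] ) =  [  -  828.72,-696, - 650.19, - 488.93, - 458, - 983/3,- 344/5, - 52,-639/17, - 34, - 266/17,95/13,171,  374, 454, 602,667, 686,779]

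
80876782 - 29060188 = 51816594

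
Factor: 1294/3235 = 2^1 * 5^( - 1 ) = 2/5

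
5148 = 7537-2389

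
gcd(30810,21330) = 2370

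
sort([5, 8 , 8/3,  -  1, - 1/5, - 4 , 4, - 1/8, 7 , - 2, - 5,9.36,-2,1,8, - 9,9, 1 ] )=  [ - 9, - 5, - 4, - 2,-2, - 1, - 1/5,-1/8,1, 1,8/3,4, 5, 7, 8, 8,  9,9.36]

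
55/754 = 55/754 = 0.07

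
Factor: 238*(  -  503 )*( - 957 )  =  2^1*3^1* 7^1*11^1*17^1*29^1*503^1 = 114566298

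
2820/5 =564 = 564.00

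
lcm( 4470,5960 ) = 17880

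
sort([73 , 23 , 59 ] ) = [ 23, 59, 73 ]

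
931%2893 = 931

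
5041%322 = 211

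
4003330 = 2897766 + 1105564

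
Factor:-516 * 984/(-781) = 507744/781 = 2^5*3^2*11^ (  -  1 ) * 41^1 * 43^1*71^ ( - 1 )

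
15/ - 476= - 1+461/476 = - 0.03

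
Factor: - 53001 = - 3^3 * 13^1* 151^1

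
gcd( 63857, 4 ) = 1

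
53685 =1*53685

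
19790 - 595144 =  - 575354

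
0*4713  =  0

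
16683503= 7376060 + 9307443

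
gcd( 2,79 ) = 1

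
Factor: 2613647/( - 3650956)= - 2^ ( -2)*223^( - 1)*4093^( - 1)*2613647^1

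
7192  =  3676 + 3516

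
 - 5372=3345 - 8717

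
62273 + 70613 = 132886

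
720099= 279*2581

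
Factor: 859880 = 2^3*5^1 * 7^1*37^1*83^1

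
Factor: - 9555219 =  - 3^3*353897^1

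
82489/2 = 82489/2 = 41244.50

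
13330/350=38 + 3/35= 38.09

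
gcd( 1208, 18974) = 2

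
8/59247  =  8/59247 = 0.00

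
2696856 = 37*72888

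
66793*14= 935102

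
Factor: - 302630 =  - 2^1*5^1*53^1*571^1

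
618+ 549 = 1167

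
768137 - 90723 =677414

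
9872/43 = 9872/43 = 229.58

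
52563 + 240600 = 293163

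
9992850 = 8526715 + 1466135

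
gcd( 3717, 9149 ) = 7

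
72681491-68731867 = 3949624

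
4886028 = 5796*843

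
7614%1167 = 612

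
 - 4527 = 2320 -6847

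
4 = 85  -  81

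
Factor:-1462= -2^1*17^1 *43^1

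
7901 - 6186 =1715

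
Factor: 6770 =2^1*5^1 * 677^1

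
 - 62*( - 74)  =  4588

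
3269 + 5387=8656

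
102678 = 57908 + 44770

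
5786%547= 316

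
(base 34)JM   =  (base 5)10133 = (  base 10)668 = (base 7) 1643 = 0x29C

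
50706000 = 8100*6260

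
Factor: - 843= - 3^1*281^1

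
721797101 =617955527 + 103841574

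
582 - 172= 410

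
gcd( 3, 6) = 3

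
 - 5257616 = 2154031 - 7411647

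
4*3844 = 15376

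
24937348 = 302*82574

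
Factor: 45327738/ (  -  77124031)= - 2^1*3^1*37^1*103^( - 1 )*191^1*1069^1*748777^ ( - 1)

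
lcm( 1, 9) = 9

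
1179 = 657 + 522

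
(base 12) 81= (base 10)97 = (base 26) 3J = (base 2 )1100001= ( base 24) 41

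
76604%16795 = 9424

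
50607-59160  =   - 8553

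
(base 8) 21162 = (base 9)13077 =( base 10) 8818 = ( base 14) 32dc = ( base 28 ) B6Q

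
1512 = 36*42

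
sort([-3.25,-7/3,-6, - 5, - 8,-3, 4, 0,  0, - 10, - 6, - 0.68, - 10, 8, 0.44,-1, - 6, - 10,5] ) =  [ -10, - 10, - 10, - 8,-6,-6, - 6,-5 ,-3.25, -3, - 7/3,-1, -0.68, 0,0, 0.44,4,5  ,  8 ]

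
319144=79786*4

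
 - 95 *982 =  - 93290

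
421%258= 163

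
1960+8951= 10911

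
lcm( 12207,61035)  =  61035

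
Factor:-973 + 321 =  - 652 = - 2^2*163^1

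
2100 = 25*84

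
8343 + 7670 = 16013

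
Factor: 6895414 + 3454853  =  3^1*1619^1*2131^1 = 10350267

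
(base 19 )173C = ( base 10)9455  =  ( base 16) 24ef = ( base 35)7p5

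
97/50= 1 + 47/50 = 1.94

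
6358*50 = 317900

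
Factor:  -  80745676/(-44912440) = 2^(-1)*5^(- 1)*11^1*1122811^(-1 )*1835129^1 =20186419/11228110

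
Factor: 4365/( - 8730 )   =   - 1/2 = -2^ ( - 1 )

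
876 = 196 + 680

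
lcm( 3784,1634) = 71896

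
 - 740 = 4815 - 5555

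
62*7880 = 488560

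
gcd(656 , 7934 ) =2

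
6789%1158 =999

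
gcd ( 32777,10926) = 1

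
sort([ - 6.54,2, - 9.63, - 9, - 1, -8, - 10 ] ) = [ - 10, -9.63,-9, - 8 , - 6.54, - 1, 2 ] 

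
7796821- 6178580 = 1618241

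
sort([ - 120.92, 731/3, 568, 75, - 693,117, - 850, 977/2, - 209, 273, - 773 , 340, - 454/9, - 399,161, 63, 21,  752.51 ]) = [ - 850, - 773, - 693 , - 399, - 209, - 120.92, - 454/9,21, 63 , 75, 117, 161, 731/3,273, 340,977/2,568, 752.51]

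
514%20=14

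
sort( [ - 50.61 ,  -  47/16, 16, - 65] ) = [  -  65,-50.61, - 47/16,  16] 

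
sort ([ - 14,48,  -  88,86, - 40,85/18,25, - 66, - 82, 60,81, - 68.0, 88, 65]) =[ -88, - 82, - 68.0, - 66,  -  40, - 14,85/18,25, 48,60,65, 81,  86, 88] 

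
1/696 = 1/696 = 0.00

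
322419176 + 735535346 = 1057954522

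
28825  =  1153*25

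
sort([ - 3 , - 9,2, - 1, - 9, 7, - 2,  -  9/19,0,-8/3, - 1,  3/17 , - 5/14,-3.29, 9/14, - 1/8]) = [ - 9, - 9, - 3.29, - 3, - 8/3,-2,-1, - 1, - 9/19 , - 5/14, - 1/8, 0,3/17,9/14,2,7]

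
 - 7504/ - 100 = 1876/25 = 75.04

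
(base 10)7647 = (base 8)16737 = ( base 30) 8ER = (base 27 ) AD6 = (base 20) J27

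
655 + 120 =775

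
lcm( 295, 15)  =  885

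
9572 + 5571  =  15143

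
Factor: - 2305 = - 5^1 * 461^1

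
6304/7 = 900+4/7 =900.57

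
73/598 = 73/598 = 0.12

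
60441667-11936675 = 48504992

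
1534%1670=1534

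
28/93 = 28/93=0.30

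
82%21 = 19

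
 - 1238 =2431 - 3669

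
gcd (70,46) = 2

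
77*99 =7623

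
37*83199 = 3078363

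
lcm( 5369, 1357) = 123487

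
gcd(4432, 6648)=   2216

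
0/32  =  0  =  0.00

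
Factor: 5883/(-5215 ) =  - 3^1*5^( - 1)*7^( - 1 )*37^1 * 53^1*149^ ( - 1)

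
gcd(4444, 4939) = 11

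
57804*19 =1098276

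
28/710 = 14/355 = 0.04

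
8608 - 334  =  8274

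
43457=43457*1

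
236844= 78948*3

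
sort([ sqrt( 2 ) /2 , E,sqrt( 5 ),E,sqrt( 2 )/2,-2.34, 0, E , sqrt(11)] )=[ - 2.34,0,  sqrt( 2 )/2,  sqrt( 2)/2,sqrt( 5),  E,  E, E,  sqrt(11 ) ] 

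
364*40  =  14560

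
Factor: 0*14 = 0 = 0^1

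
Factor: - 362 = -2^1*181^1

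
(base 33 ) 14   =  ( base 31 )16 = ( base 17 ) 23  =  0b100101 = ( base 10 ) 37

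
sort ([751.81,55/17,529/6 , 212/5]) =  [55/17,  212/5, 529/6,751.81]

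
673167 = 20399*33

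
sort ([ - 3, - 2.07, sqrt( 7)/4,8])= [-3,  -  2.07, sqrt(  7) /4, 8] 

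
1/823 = 1/823=0.00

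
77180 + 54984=132164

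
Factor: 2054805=3^1*5^1*136987^1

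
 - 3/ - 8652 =1/2884 = 0.00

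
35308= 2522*14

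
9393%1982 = 1465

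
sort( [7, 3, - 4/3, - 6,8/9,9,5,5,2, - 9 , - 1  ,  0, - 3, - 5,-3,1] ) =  [-9, - 6,-5,-3, - 3, - 4/3,-1,0,  8/9 , 1 , 2, 3, 5,5,7, 9]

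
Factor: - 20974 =-2^1*10487^1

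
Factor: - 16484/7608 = -13/6 = - 2^(- 1 ) * 3^ (  -  1)*13^1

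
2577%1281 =15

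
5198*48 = 249504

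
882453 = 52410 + 830043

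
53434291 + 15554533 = 68988824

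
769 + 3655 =4424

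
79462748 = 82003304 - 2540556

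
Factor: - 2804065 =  - 5^1*11^1*17^1*2999^1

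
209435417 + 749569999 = 959005416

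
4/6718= 2/3359 = 0.00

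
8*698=5584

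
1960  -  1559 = 401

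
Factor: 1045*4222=2^1*5^1*11^1*19^1*2111^1 = 4411990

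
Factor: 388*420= 162960 = 2^4*3^1*5^1*7^1 * 97^1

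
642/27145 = 642/27145 = 0.02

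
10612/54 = 196 + 14/27 = 196.52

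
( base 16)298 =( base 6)3024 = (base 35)IY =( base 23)15K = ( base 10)664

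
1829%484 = 377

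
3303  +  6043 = 9346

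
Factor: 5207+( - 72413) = -2^1 * 3^1*23^1*487^1 = - 67206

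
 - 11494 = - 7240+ - 4254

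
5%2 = 1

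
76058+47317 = 123375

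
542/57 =9 + 29/57 =9.51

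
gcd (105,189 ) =21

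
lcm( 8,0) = 0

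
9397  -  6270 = 3127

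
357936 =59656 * 6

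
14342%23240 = 14342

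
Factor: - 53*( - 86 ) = 2^1*  43^1 * 53^1 = 4558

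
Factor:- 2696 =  - 2^3*337^1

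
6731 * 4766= 32079946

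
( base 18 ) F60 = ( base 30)5fi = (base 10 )4968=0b1001101101000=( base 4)1031220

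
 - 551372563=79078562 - 630451125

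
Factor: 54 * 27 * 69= 2^1 * 3^7*23^1 = 100602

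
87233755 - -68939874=156173629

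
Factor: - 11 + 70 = 59^1 = 59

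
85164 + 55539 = 140703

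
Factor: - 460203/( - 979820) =2^( - 2)*3^1*5^(-1 )*131^1*1171^1*48991^( - 1)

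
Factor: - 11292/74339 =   -  2^2 * 3^1*79^( - 1 ) = - 12/79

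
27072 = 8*3384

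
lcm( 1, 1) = 1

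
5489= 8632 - 3143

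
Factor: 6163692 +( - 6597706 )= - 2^1* 7^1*29^1*1069^1= - 434014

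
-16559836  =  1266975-17826811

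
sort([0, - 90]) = [ - 90,0]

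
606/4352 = 303/2176 =0.14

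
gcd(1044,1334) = 58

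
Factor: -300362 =-2^1*179^1*839^1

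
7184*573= 4116432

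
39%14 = 11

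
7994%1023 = 833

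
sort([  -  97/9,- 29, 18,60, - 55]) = [ - 55, - 29, - 97/9,  18, 60]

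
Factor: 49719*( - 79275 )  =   - 3941473725 = - 3^2 * 5^2 * 7^1 * 151^1*16573^1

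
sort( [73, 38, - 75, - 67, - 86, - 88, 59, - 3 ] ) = [ - 88, - 86, -75, -67, - 3, 38,  59 , 73] 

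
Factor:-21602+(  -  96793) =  - 3^3* 5^1*877^1 = - 118395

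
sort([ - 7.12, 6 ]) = [ -7.12, 6]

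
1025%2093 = 1025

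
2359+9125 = 11484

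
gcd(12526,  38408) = 2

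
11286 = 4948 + 6338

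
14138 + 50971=65109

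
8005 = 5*1601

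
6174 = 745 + 5429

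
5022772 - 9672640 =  - 4649868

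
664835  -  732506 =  - 67671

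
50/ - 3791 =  - 50/3791 =- 0.01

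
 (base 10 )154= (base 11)130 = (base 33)4m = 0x9a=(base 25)64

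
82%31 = 20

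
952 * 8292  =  7893984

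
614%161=131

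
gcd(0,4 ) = 4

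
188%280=188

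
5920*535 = 3167200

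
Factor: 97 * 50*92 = 2^3*5^2*23^1 *97^1 = 446200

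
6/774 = 1/129 = 0.01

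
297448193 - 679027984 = -381579791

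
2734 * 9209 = 25177406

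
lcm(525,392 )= 29400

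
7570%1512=10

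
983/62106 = 983/62106  =  0.02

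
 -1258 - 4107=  - 5365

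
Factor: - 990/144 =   -  55/8 = - 2^( - 3) * 5^1*11^1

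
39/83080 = 39/83080= 0.00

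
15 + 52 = 67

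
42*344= 14448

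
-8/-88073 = 8/88073=0.00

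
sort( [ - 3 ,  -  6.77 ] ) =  [ - 6.77, - 3 ] 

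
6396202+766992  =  7163194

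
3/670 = 3/670 =0.00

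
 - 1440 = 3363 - 4803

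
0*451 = 0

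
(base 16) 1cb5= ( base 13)3464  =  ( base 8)16265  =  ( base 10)7349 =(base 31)7K2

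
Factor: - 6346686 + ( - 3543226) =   -  2^3*1236239^1 = - 9889912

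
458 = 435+23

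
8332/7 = 1190  +  2/7=1190.29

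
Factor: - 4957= -4957^1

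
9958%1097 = 85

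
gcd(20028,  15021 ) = 5007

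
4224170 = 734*5755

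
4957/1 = 4957  =  4957.00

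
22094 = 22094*1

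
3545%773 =453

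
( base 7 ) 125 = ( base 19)3B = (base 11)62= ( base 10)68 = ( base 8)104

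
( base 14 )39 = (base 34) 1h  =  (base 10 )51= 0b110011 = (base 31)1K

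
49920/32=1560 =1560.00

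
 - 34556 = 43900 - 78456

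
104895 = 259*405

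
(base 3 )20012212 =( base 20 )B6C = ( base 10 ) 4532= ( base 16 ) 11B4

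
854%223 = 185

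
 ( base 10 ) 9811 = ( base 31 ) a6f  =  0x2653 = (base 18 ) 1c51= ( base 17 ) 1gg2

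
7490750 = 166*45125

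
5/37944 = 5/37944 = 0.00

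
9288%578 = 40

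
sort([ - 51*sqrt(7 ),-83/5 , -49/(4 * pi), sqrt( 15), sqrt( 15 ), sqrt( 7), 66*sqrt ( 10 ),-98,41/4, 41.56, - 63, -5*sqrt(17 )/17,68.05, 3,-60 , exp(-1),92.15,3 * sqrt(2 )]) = [ - 51 *sqrt( 7),  -  98,-63, - 60, - 83/5, - 49/( 4*pi ),-5*sqrt(17 )/17 , exp ( - 1 ),sqrt(7 ), 3,sqrt(15 ),sqrt(15),  3*sqrt ( 2) , 41/4, 41.56,68.05 , 92.15, 66 * sqrt(10) ]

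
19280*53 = 1021840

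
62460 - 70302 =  - 7842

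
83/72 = 1 +11/72 = 1.15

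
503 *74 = 37222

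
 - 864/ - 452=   216/113 =1.91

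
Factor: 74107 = 11^1*6737^1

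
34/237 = 34/237 = 0.14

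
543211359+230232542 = 773443901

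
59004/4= 14751 = 14751.00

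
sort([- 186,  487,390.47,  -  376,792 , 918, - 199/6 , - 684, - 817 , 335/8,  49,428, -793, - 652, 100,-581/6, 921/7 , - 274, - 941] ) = [  -  941, - 817, - 793,  -  684, - 652, - 376, - 274, - 186, - 581/6, - 199/6,335/8, 49, 100 , 921/7 , 390.47, 428, 487, 792, 918]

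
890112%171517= 32527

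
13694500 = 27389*500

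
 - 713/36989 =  - 713/36989 = -0.02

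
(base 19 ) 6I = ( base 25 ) 57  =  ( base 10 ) 132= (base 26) 52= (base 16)84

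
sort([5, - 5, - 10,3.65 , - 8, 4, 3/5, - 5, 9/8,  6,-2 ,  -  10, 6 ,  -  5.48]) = [ - 10,-10, - 8,-5.48, - 5, - 5,  -  2,3/5, 9/8, 3.65, 4,5,6, 6] 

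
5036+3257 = 8293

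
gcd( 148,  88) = 4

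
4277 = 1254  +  3023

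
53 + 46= 99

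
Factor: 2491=47^1*53^1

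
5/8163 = 5/8163 = 0.00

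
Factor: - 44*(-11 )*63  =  30492 = 2^2*3^2 * 7^1*11^2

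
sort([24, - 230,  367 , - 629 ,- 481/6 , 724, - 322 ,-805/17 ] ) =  [-629,-322, - 230, - 481/6  , - 805/17 , 24, 367, 724] 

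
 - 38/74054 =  - 1+37008/37027 = -0.00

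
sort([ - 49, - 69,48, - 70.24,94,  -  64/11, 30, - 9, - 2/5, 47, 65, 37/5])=[  -  70.24,  -  69, - 49 , - 9, - 64/11, - 2/5, 37/5 , 30, 47,48,65,94 ]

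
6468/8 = 1617/2 = 808.50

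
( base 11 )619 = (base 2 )1011101010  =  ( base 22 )1BK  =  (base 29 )PL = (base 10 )746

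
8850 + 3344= 12194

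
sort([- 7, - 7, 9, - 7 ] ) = [ - 7, - 7, - 7,9]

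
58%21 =16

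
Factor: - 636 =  - 2^2*3^1*53^1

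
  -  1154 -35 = -1189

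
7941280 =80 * 99266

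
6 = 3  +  3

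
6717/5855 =1 + 862/5855 = 1.15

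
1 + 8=9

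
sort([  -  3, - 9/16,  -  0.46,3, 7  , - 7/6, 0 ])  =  [- 3,  -  7/6,  -  9/16, - 0.46,0, 3, 7 ]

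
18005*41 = 738205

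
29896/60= 498 + 4/15 = 498.27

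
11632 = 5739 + 5893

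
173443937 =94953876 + 78490061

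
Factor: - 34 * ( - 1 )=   34=2^1*17^1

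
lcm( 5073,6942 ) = 131898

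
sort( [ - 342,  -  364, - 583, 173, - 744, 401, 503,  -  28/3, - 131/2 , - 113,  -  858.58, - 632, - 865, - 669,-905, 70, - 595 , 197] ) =[ - 905, - 865,-858.58, -744, - 669, - 632, - 595, - 583, - 364, - 342,  -  113 , - 131/2 , - 28/3, 70 , 173 , 197, 401,  503 ]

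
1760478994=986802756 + 773676238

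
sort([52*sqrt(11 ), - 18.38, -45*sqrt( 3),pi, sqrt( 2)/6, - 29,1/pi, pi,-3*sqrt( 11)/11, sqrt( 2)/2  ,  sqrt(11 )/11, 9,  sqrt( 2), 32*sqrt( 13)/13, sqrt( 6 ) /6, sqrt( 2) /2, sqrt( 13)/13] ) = [-45*sqrt( 3 ),-29, - 18.38, - 3 *sqrt( 11 ) /11,  sqrt(2)/6,sqrt( 13)/13,sqrt ( 11 ) /11, 1/pi, sqrt( 6 )/6,sqrt( 2) /2,sqrt( 2)/2,  sqrt(2), pi, pi, 32*sqrt( 13) /13, 9,52*sqrt( 11) ]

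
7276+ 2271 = 9547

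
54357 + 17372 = 71729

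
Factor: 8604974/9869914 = 7^1 * 53^1*241^(- 1)*11597^1*20477^( - 1) = 4302487/4934957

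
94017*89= 8367513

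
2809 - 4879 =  - 2070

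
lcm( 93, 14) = 1302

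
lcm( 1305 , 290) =2610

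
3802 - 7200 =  - 3398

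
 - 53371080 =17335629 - 70706709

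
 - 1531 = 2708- 4239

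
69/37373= 69/37373  =  0.00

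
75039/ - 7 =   -  10720 + 1/7 = - 10719.86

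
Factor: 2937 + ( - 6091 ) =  - 3154 = - 2^1*19^1*83^1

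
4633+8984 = 13617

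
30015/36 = 833 + 3/4 = 833.75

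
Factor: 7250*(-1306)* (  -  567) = 5368639500 = 2^2 * 3^4*5^3*7^1*29^1* 653^1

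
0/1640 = 0 = 0.00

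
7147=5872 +1275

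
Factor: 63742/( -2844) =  - 31871/1422 = - 2^( - 1)*3^ (-2 )* 7^1*29^1 * 79^( - 1)*157^1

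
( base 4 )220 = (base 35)15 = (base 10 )40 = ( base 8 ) 50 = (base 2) 101000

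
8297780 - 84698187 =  - 76400407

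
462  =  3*154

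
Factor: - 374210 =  - 2^1 *5^1  *  23^1*1627^1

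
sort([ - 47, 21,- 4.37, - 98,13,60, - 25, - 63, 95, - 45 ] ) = [ - 98, - 63, - 47,  -  45,- 25,  -  4.37, 13, 21,60, 95]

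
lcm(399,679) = 38703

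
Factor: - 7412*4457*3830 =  - 126525137720 = - 2^3*5^1*17^1*109^1*383^1*4457^1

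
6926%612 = 194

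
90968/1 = 90968 = 90968.00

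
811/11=811/11 = 73.73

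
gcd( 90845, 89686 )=1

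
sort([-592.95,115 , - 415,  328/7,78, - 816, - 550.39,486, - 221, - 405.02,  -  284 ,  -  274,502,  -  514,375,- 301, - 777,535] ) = [ - 816,  -  777, - 592.95,  -  550.39,  -  514, - 415,- 405.02, -301,- 284, - 274, - 221, 328/7, 78,115,375,486,502 , 535]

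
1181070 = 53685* 22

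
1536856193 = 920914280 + 615941913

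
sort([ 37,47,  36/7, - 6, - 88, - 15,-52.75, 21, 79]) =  [ - 88,-52.75, - 15, - 6, 36/7, 21,  37, 47, 79]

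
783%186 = 39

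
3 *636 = 1908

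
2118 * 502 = 1063236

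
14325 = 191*75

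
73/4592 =73/4592 = 0.02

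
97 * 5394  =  523218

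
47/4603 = 47/4603 = 0.01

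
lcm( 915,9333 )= 46665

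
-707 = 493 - 1200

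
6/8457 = 2/2819 = 0.00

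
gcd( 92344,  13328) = 952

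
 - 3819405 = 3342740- 7162145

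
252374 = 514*491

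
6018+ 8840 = 14858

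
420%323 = 97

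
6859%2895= 1069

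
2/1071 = 2/1071 = 0.00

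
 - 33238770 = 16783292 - 50022062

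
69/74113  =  69/74113 =0.00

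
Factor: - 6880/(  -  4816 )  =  10/7 = 2^1* 5^1 * 7^(- 1 )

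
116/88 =1+7/22= 1.32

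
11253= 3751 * 3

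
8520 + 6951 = 15471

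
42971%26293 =16678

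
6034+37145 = 43179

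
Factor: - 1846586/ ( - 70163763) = 2^1*3^( - 1)*7^1*131899^1*23387921^ (  -  1)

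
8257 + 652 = 8909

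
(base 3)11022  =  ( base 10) 116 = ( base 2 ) 1110100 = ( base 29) 40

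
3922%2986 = 936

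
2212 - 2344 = - 132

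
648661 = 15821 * 41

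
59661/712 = 83 + 565/712  =  83.79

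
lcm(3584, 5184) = 290304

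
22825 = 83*275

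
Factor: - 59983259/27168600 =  - 2^( - 3) * 3^( - 1)* 5^(-2 )*7^1*17^1 * 45281^( - 1)*504061^1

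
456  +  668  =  1124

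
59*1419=83721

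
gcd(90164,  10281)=1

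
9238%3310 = 2618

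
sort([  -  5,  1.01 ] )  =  [-5,1.01] 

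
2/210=1/105 = 0.01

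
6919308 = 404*17127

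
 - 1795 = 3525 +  - 5320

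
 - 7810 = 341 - 8151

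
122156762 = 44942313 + 77214449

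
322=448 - 126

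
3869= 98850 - 94981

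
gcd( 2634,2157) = 3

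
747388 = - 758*( - 986) 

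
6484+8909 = 15393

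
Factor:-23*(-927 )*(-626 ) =- 13346946 = -2^1*3^2*23^1 *103^1 *313^1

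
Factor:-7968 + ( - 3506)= - 11474 = -2^1 *5737^1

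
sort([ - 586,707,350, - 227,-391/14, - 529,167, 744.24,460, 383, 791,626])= [ - 586,  -  529, - 227, - 391/14,  167, 350,383 , 460 , 626,  707, 744.24, 791] 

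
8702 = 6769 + 1933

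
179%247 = 179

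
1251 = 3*417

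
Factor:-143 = - 11^1*13^1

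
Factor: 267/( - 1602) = - 1/6  =  - 2^( - 1 )*3^( - 1) 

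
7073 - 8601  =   - 1528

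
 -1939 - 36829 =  - 38768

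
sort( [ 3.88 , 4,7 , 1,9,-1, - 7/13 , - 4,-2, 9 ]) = [ - 4, - 2, - 1 , - 7/13, 1,3.88, 4,7, 9, 9]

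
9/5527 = 9/5527 = 0.00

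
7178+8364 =15542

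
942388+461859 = 1404247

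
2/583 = 2/583 = 0.00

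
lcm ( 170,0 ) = 0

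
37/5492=37/5492=   0.01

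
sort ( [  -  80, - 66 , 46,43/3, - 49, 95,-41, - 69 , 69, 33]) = [ - 80, - 69,  -  66,  -  49, - 41,  43/3,33,  46,69,95]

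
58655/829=58655/829 = 70.75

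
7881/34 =231 + 27/34  =  231.79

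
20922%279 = 276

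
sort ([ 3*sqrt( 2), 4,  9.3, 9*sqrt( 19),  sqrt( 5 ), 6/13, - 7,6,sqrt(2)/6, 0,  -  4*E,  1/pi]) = [ - 4*E, - 7, 0,sqrt(2)/6, 1/pi, 6/13,sqrt(5 ),4, 3*sqrt(2) , 6,9.3,9*sqrt ( 19)] 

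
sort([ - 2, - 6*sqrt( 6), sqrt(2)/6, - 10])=[ - 6*sqrt( 6), - 10, - 2, sqrt ( 2 ) /6 ]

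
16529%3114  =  959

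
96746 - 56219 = 40527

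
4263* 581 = 2476803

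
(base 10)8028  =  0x1F5C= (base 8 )17534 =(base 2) 1111101011100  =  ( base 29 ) 9fo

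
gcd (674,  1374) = 2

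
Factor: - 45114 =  - 2^1* 3^1*73^1*103^1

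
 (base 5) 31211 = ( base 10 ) 2056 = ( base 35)1nq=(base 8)4010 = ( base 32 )208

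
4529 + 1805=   6334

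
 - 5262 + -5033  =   - 10295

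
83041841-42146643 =40895198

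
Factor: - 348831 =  - 3^2* 7^3*113^1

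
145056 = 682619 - 537563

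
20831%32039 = 20831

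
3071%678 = 359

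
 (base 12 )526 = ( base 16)2ee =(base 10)750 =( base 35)LF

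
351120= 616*570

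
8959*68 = 609212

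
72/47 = 1 + 25/47 = 1.53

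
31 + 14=45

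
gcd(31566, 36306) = 6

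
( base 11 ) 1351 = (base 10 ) 1750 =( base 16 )6D6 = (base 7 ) 5050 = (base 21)3K7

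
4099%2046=7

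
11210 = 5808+5402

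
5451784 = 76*71734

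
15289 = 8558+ 6731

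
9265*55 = 509575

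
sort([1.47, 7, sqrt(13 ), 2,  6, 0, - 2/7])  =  [ - 2/7, 0,1.47, 2, sqrt(13 ), 6, 7 ]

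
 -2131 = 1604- 3735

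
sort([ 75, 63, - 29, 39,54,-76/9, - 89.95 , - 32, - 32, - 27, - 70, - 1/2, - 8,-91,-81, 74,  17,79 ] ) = [-91, - 89.95, - 81, - 70, - 32, - 32, - 29, - 27, - 76/9,-8, - 1/2, 17, 39, 54, 63, 74 , 75 , 79]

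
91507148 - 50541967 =40965181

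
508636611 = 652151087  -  143514476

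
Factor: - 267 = -3^1*89^1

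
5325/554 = 9 + 339/554 = 9.61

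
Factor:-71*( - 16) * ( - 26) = -29536  =  - 2^5*13^1*71^1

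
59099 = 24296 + 34803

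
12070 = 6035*2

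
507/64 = 7 +59/64 = 7.92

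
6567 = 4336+2231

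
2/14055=2/14055=0.00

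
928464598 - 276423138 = 652041460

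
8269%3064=2141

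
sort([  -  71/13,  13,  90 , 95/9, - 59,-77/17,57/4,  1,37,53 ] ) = [ -59, - 71/13,-77/17,1,95/9,13,57/4,37,53,90]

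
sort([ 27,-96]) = [ - 96,27] 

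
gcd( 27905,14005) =5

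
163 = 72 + 91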